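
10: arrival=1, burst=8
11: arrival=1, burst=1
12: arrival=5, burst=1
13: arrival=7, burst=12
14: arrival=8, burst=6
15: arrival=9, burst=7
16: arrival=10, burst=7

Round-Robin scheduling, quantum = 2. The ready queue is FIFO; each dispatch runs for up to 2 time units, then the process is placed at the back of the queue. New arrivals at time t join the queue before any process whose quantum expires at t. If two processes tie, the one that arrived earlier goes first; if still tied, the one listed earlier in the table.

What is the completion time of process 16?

39

Timeline: | idle 0-1 | 10 1-3 | 11 3-4 | 10 4-6 | 12 6-7 | 10 7-9 | 13 9-11 | 14 11-13 | 15 13-15 | 10 15-17 | 16 17-19 | 13 19-21 | 14 21-23 | 15 23-25 | 16 25-27 | 13 27-29 | 14 29-31 | 15 31-33 | 16 33-35 | 13 35-37 | 15 37-38 | 16 38-39 | 13 39-43 |
Completion: 10=17  11=4  12=7  13=43  14=31  15=38  16=39
Turnaround (C−A): 10=16  11=3  12=2  13=36  14=23  15=29  16=29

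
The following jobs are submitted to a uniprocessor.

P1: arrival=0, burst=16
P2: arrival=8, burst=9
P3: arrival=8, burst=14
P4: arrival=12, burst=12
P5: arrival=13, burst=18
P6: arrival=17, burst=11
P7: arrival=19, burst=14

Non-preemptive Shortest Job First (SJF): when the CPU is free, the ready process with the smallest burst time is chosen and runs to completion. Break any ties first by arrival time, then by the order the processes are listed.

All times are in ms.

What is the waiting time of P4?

24

Timeline: | P1 0-16 | P2 16-25 | P6 25-36 | P4 36-48 | P3 48-62 | P7 62-76 | P5 76-94 |
Completion: P1=16  P2=25  P3=62  P4=48  P5=94  P6=36  P7=76
Turnaround (C−A): P1=16  P2=17  P3=54  P4=36  P5=81  P6=19  P7=57
Waiting(P4) = turnaround − burst = 36 − 12 = 24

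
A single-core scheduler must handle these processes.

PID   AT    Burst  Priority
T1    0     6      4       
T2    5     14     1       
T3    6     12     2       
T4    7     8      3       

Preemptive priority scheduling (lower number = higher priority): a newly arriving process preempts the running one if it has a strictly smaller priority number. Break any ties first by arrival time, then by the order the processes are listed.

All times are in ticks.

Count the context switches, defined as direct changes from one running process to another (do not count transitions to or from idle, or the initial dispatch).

Gantt: | T1 0-5 | T2 5-19 | T3 19-31 | T4 31-39 | T1 39-40 |
Completion: T1=40  T2=19  T3=31  T4=39

4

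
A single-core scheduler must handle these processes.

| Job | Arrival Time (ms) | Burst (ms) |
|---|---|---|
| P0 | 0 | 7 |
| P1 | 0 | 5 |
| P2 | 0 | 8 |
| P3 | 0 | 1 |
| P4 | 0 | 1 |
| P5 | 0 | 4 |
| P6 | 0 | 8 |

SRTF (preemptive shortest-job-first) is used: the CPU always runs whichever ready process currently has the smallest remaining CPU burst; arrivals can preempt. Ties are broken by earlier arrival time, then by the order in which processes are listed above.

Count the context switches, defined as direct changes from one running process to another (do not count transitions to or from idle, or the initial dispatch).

6

Schedule: | P3 0-1 | P4 1-2 | P5 2-6 | P1 6-11 | P0 11-18 | P2 18-26 | P6 26-34 |
Completion: P0=18  P1=11  P2=26  P3=1  P4=2  P5=6  P6=34
Turnaround (C−A): P0=18  P1=11  P2=26  P3=1  P4=2  P5=6  P6=34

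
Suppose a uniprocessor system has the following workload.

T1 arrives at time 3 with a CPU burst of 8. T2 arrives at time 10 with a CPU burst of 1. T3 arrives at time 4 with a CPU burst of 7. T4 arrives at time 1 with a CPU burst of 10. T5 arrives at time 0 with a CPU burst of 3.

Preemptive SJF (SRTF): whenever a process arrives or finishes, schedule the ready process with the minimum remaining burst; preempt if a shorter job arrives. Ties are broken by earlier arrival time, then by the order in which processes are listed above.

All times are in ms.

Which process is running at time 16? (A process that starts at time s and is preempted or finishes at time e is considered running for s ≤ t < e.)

T3

Timeline: | T5 0-3 | T1 3-11 | T2 11-12 | T3 12-19 | T4 19-29 |
Completion: T1=11  T2=12  T3=19  T4=29  T5=3
Turnaround (C−A): T1=8  T2=2  T3=15  T4=28  T5=3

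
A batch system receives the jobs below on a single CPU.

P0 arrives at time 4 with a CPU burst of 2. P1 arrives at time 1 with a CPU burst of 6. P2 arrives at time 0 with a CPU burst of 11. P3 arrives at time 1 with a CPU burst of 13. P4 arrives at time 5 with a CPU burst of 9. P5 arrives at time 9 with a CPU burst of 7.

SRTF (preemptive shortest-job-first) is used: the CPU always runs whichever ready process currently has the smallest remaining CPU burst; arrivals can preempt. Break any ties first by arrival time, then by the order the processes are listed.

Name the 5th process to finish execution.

P2

Schedule: | P2 0-1 | P1 1-4 | P0 4-6 | P1 6-9 | P5 9-16 | P4 16-25 | P2 25-35 | P3 35-48 |
Completion: P0=6  P1=9  P2=35  P3=48  P4=25  P5=16
Finish order: P0 → P1 → P5 → P4 → P2 → P3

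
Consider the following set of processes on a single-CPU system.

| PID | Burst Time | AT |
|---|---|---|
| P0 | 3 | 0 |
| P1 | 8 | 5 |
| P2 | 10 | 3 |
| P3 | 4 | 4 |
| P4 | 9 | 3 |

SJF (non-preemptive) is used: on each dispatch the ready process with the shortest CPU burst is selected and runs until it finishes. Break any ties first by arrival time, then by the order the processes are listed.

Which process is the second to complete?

P4

Schedule: | P0 0-3 | P4 3-12 | P3 12-16 | P1 16-24 | P2 24-34 |
Completion: P0=3  P1=24  P2=34  P3=16  P4=12
Finish order: P0 → P4 → P3 → P1 → P2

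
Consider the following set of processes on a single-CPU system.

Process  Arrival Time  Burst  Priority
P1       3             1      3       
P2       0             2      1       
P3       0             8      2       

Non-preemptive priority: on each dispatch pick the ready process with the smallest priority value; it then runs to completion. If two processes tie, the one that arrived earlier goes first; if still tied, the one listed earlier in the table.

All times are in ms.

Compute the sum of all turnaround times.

20

Schedule: | P2 0-2 | P3 2-10 | P1 10-11 |
Completion: P1=11  P2=2  P3=10
Turnaround (C−A): P1=8  P2=2  P3=10
Turnaround = completion − arrival: P1=8, P2=2, P3=10
Total turnaround = 8 + 2 + 10 = 20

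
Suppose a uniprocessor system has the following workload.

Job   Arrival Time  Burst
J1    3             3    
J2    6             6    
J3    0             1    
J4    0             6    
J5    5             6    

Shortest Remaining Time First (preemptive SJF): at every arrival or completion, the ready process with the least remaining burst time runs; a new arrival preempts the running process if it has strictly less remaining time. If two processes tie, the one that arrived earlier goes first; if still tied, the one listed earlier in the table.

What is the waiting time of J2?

10

Gantt: | J3 0-1 | J4 1-3 | J1 3-6 | J4 6-10 | J5 10-16 | J2 16-22 |
Completion: J1=6  J2=22  J3=1  J4=10  J5=16
Waiting(J2) = turnaround − burst = 16 − 6 = 10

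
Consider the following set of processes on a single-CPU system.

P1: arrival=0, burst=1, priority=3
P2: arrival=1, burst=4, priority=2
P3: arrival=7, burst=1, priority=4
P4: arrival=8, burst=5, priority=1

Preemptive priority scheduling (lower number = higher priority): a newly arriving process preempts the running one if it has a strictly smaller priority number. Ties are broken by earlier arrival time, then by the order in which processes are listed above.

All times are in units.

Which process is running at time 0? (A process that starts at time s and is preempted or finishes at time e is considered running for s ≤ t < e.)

P1

Schedule: | P1 0-1 | P2 1-5 | idle 5-7 | P3 7-8 | P4 8-13 |
Completion: P1=1  P2=5  P3=8  P4=13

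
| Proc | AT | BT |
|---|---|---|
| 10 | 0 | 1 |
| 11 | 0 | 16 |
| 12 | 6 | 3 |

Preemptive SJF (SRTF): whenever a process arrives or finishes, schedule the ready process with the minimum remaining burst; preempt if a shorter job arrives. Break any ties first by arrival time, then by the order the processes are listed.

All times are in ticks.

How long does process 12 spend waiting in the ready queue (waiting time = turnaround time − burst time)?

0

Schedule: | 10 0-1 | 11 1-6 | 12 6-9 | 11 9-20 |
Completion: 10=1  11=20  12=9
Waiting(12) = turnaround − burst = 3 − 3 = 0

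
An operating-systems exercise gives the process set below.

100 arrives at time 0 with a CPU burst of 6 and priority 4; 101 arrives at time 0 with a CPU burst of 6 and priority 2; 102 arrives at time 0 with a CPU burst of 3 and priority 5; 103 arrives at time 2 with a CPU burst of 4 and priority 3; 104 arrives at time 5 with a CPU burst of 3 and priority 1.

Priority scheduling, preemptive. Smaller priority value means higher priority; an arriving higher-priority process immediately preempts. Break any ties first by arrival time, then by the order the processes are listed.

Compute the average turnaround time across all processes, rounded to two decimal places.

12.80

Gantt: | 101 0-5 | 104 5-8 | 101 8-9 | 103 9-13 | 100 13-19 | 102 19-22 |
Completion: 100=19  101=9  102=22  103=13  104=8
Turnaround times: 100=19, 101=9, 102=22, 103=11, 104=3
Average turnaround = (19+9+22+11+3) / 5 = 64/5 = 12.80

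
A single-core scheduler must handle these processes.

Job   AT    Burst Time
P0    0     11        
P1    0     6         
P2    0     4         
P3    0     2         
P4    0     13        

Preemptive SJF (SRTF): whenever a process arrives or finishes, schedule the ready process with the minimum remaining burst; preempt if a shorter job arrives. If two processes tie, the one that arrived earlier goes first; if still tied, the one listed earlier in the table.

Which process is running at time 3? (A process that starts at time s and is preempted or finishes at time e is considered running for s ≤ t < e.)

P2

Gantt: | P3 0-2 | P2 2-6 | P1 6-12 | P0 12-23 | P4 23-36 |
Completion: P0=23  P1=12  P2=6  P3=2  P4=36
Turnaround (C−A): P0=23  P1=12  P2=6  P3=2  P4=36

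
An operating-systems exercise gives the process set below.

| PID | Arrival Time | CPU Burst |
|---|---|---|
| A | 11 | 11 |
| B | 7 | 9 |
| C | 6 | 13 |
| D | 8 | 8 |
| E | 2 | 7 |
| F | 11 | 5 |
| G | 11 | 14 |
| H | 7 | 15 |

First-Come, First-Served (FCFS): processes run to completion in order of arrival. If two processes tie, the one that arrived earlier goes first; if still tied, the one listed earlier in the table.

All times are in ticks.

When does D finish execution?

54

Timeline: | idle 0-2 | E 2-9 | C 9-22 | B 22-31 | H 31-46 | D 46-54 | A 54-65 | F 65-70 | G 70-84 |
Completion: A=65  B=31  C=22  D=54  E=9  F=70  G=84  H=46
Turnaround (C−A): A=54  B=24  C=16  D=46  E=7  F=59  G=73  H=39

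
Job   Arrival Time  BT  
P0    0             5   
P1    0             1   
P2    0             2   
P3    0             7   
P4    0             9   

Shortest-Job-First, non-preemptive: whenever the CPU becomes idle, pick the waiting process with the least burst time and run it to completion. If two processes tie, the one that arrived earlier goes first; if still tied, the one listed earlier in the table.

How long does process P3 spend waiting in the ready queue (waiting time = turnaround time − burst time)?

8

Timeline: | P1 0-1 | P2 1-3 | P0 3-8 | P3 8-15 | P4 15-24 |
Completion: P0=8  P1=1  P2=3  P3=15  P4=24
Waiting(P3) = turnaround − burst = 15 − 7 = 8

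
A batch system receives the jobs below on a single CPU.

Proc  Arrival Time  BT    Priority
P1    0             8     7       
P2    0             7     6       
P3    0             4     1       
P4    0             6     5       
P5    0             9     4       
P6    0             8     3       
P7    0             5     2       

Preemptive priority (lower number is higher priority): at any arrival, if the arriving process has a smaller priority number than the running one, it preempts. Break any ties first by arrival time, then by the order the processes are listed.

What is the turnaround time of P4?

32

Schedule: | P3 0-4 | P7 4-9 | P6 9-17 | P5 17-26 | P4 26-32 | P2 32-39 | P1 39-47 |
Completion: P1=47  P2=39  P3=4  P4=32  P5=26  P6=17  P7=9
Turnaround (C−A): P1=47  P2=39  P3=4  P4=32  P5=26  P6=17  P7=9
Turnaround(P4) = completion − arrival = 32 − 0 = 32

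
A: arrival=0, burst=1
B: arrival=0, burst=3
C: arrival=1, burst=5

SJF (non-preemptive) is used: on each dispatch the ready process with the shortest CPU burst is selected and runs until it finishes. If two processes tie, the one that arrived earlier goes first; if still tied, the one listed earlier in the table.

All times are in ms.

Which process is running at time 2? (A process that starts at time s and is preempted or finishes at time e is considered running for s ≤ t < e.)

B

Schedule: | A 0-1 | B 1-4 | C 4-9 |
Completion: A=1  B=4  C=9
Turnaround (C−A): A=1  B=4  C=8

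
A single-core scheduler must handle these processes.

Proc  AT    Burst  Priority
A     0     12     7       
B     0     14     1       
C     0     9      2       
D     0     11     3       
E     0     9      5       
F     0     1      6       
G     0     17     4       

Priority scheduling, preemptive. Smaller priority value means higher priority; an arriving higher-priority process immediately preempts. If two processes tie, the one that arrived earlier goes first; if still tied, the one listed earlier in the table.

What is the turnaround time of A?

73

Gantt: | B 0-14 | C 14-23 | D 23-34 | G 34-51 | E 51-60 | F 60-61 | A 61-73 |
Completion: A=73  B=14  C=23  D=34  E=60  F=61  G=51
Turnaround(A) = completion − arrival = 73 − 0 = 73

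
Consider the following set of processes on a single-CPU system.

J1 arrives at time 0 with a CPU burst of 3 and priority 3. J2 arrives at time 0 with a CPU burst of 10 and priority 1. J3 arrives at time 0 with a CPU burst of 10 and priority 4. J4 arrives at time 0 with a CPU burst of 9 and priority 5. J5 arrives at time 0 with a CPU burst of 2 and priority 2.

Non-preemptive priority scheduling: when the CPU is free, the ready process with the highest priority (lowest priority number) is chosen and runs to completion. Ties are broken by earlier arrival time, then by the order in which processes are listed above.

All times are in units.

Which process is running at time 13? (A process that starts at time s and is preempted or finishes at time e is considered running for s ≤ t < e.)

J1

Gantt: | J2 0-10 | J5 10-12 | J1 12-15 | J3 15-25 | J4 25-34 |
Completion: J1=15  J2=10  J3=25  J4=34  J5=12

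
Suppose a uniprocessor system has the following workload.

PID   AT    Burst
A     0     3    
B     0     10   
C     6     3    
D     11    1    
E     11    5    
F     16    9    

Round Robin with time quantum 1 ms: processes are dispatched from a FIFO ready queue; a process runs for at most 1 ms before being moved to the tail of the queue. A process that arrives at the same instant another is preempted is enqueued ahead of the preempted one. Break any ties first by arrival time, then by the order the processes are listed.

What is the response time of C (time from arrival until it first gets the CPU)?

0

Gantt: | A 0-1 | B 1-2 | A 2-3 | B 3-4 | A 4-5 | B 5-6 | C 6-7 | B 7-8 | C 8-9 | B 9-10 | C 10-11 | B 11-12 | D 12-13 | E 13-14 | B 14-15 | E 15-16 | B 16-17 | F 17-18 | E 18-19 | B 19-20 | F 20-21 | E 21-22 | B 22-23 | F 23-24 | E 24-25 | F 25-31 |
Completion: A=5  B=23  C=11  D=13  E=25  F=31
Turnaround (C−A): A=5  B=23  C=5  D=2  E=14  F=15
Response(C) = first start − arrival = 6 − 6 = 0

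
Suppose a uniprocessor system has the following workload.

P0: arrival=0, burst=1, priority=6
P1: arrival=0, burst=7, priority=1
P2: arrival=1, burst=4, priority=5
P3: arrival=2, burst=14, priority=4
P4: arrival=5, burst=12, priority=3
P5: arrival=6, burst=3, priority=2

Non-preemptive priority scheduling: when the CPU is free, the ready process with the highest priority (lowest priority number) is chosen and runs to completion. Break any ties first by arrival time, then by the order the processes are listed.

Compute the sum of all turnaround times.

142

Timeline: | P1 0-7 | P5 7-10 | P4 10-22 | P3 22-36 | P2 36-40 | P0 40-41 |
Completion: P0=41  P1=7  P2=40  P3=36  P4=22  P5=10
Turnaround (C−A): P0=41  P1=7  P2=39  P3=34  P4=17  P5=4
Turnaround = completion − arrival: P0=41, P1=7, P2=39, P3=34, P4=17, P5=4
Total turnaround = 41 + 7 + 39 + 34 + 17 + 4 = 142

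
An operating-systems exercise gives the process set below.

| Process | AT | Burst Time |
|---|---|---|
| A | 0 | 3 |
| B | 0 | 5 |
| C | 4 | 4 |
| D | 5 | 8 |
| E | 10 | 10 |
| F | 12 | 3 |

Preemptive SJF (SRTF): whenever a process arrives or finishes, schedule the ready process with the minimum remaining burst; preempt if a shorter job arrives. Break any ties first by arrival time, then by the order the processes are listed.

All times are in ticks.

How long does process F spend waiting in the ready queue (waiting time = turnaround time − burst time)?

0

Schedule: | A 0-3 | B 3-8 | C 8-12 | F 12-15 | D 15-23 | E 23-33 |
Completion: A=3  B=8  C=12  D=23  E=33  F=15
Turnaround (C−A): A=3  B=8  C=8  D=18  E=23  F=3
Waiting(F) = turnaround − burst = 3 − 3 = 0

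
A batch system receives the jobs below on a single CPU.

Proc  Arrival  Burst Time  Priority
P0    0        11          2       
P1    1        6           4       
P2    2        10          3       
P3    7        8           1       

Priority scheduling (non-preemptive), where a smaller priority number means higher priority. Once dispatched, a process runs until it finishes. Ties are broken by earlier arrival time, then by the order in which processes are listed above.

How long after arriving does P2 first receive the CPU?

Timeline: | P0 0-11 | P3 11-19 | P2 19-29 | P1 29-35 |
Completion: P0=11  P1=35  P2=29  P3=19
Turnaround (C−A): P0=11  P1=34  P2=27  P3=12
Response(P2) = first start − arrival = 19 − 2 = 17

17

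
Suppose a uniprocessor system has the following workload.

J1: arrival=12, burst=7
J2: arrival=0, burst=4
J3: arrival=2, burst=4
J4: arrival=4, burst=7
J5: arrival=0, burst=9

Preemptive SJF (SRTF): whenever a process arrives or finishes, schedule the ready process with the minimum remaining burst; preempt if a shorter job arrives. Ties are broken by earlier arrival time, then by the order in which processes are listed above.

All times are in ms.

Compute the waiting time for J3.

Timeline: | J2 0-4 | J3 4-8 | J4 8-15 | J1 15-22 | J5 22-31 |
Completion: J1=22  J2=4  J3=8  J4=15  J5=31
Turnaround (C−A): J1=10  J2=4  J3=6  J4=11  J5=31
Waiting(J3) = turnaround − burst = 6 − 4 = 2

2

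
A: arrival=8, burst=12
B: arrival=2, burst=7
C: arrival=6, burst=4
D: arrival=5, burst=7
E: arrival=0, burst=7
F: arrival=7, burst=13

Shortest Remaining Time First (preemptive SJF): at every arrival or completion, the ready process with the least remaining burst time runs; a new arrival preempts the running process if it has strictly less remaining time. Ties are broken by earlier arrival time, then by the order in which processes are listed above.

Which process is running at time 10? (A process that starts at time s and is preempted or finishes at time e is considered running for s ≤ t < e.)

Schedule: | E 0-7 | C 7-11 | B 11-18 | D 18-25 | A 25-37 | F 37-50 |
Completion: A=37  B=18  C=11  D=25  E=7  F=50
Turnaround (C−A): A=29  B=16  C=5  D=20  E=7  F=43

C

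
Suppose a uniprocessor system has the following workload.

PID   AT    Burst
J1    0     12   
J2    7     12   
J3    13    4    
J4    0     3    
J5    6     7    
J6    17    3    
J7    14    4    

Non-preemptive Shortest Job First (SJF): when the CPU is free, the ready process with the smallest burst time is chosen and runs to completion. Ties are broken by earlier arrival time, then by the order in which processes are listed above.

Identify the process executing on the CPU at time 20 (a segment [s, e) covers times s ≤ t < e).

Timeline: | J4 0-3 | J1 3-15 | J3 15-19 | J6 19-22 | J7 22-26 | J5 26-33 | J2 33-45 |
Completion: J1=15  J2=45  J3=19  J4=3  J5=33  J6=22  J7=26

J6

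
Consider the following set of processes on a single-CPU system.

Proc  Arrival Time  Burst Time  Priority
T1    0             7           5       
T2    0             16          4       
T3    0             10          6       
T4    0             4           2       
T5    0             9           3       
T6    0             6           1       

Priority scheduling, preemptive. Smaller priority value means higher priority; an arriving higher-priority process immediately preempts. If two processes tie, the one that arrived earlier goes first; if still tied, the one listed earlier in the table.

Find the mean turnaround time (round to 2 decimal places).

27.33

Schedule: | T6 0-6 | T4 6-10 | T5 10-19 | T2 19-35 | T1 35-42 | T3 42-52 |
Completion: T1=42  T2=35  T3=52  T4=10  T5=19  T6=6
Turnaround times: T1=42, T2=35, T3=52, T4=10, T5=19, T6=6
Average turnaround = (42+35+52+10+19+6) / 6 = 164/6 = 27.33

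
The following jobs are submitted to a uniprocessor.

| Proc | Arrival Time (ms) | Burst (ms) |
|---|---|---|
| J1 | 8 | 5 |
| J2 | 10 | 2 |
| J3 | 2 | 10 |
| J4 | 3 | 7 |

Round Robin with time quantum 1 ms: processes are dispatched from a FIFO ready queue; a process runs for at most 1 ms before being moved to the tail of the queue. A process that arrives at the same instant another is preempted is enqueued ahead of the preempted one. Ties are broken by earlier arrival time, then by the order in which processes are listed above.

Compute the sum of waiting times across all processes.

Timeline: | idle 0-2 | J3 2-3 | J4 3-4 | J3 4-5 | J4 5-6 | J3 6-7 | J4 7-8 | J3 8-9 | J1 9-10 | J4 10-11 | J3 11-12 | J2 12-13 | J1 13-14 | J4 14-15 | J3 15-16 | J2 16-17 | J1 17-18 | J4 18-19 | J3 19-20 | J1 20-21 | J4 21-22 | J3 22-23 | J1 23-24 | J3 24-26 |
Completion: J1=24  J2=17  J3=26  J4=22
Turnaround (C−A): J1=16  J2=7  J3=24  J4=19
Waiting = turnaround − burst: J1=11, J2=5, J3=14, J4=12
Total waiting = 11 + 5 + 14 + 12 = 42

42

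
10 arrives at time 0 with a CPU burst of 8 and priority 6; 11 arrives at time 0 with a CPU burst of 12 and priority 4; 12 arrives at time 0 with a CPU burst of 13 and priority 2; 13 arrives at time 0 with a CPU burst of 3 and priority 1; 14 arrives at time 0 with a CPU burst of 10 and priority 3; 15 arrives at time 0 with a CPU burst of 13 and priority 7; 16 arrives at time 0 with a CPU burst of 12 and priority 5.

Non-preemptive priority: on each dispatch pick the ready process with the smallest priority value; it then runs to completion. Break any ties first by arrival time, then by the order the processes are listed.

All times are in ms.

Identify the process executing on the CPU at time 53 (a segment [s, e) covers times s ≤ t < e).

Timeline: | 13 0-3 | 12 3-16 | 14 16-26 | 11 26-38 | 16 38-50 | 10 50-58 | 15 58-71 |
Completion: 10=58  11=38  12=16  13=3  14=26  15=71  16=50

10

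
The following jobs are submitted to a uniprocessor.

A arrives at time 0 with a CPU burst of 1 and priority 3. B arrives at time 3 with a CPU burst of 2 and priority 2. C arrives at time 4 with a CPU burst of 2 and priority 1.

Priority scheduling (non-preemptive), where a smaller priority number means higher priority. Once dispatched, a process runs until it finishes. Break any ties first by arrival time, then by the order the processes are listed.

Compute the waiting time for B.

Gantt: | A 0-1 | idle 1-3 | B 3-5 | C 5-7 |
Completion: A=1  B=5  C=7
Turnaround (C−A): A=1  B=2  C=3
Waiting(B) = turnaround − burst = 2 − 2 = 0

0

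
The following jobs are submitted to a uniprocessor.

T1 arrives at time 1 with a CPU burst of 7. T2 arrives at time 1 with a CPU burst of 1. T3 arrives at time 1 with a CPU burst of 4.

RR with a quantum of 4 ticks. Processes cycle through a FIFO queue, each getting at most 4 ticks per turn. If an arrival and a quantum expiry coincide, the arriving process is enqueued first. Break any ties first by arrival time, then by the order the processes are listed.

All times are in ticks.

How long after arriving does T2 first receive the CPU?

4

Schedule: | idle 0-1 | T1 1-5 | T2 5-6 | T3 6-10 | T1 10-13 |
Completion: T1=13  T2=6  T3=10
Turnaround (C−A): T1=12  T2=5  T3=9
Response(T2) = first start − arrival = 5 − 1 = 4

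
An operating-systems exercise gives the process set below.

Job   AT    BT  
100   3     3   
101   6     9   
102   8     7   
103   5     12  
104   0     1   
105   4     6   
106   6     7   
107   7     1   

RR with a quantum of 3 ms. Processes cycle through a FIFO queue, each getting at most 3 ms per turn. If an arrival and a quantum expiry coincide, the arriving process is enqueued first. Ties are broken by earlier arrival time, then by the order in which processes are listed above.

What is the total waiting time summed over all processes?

146

Gantt: | 104 0-1 | idle 1-3 | 100 3-6 | 105 6-9 | 103 9-12 | 101 12-15 | 106 15-18 | 107 18-19 | 102 19-22 | 105 22-25 | 103 25-28 | 101 28-31 | 106 31-34 | 102 34-37 | 103 37-40 | 101 40-43 | 106 43-44 | 102 44-45 | 103 45-48 |
Completion: 100=6  101=43  102=45  103=48  104=1  105=25  106=44  107=19
Waiting = turnaround − burst: 100=0, 101=28, 102=30, 103=31, 104=0, 105=15, 106=31, 107=11
Total waiting = 0 + 28 + 30 + 31 + 0 + 15 + 31 + 11 = 146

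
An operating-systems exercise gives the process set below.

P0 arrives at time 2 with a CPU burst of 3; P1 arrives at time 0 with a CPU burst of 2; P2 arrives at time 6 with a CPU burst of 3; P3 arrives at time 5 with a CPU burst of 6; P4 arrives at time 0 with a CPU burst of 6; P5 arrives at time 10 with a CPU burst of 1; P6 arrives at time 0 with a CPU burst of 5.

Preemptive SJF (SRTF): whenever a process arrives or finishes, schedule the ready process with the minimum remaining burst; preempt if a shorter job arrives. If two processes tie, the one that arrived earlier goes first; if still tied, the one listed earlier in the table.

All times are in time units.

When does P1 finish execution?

2

Schedule: | P1 0-2 | P0 2-5 | P6 5-6 | P2 6-9 | P6 9-10 | P5 10-11 | P6 11-14 | P4 14-20 | P3 20-26 |
Completion: P0=5  P1=2  P2=9  P3=26  P4=20  P5=11  P6=14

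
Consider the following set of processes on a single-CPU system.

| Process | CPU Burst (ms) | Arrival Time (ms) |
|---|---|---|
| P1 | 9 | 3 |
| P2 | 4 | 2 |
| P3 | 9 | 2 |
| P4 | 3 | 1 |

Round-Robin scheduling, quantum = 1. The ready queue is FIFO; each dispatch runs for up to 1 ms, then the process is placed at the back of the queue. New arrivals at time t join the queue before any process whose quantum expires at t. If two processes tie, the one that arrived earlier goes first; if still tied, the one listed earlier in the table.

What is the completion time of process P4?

Timeline: | idle 0-1 | P4 1-2 | P2 2-3 | P3 3-4 | P4 4-5 | P1 5-6 | P2 6-7 | P3 7-8 | P4 8-9 | P1 9-10 | P2 10-11 | P3 11-12 | P1 12-13 | P2 13-14 | P3 14-15 | P1 15-16 | P3 16-17 | P1 17-18 | P3 18-19 | P1 19-20 | P3 20-21 | P1 21-22 | P3 22-23 | P1 23-24 | P3 24-25 | P1 25-26 |
Completion: P1=26  P2=14  P3=25  P4=9
Turnaround (C−A): P1=23  P2=12  P3=23  P4=8

9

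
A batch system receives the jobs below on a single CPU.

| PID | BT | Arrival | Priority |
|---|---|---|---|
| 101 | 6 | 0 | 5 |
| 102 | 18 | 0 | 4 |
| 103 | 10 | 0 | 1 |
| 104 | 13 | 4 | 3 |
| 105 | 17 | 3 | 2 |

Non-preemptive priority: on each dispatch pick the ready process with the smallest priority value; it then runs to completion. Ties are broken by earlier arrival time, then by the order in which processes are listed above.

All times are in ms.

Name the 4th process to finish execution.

102

Gantt: | 103 0-10 | 105 10-27 | 104 27-40 | 102 40-58 | 101 58-64 |
Completion: 101=64  102=58  103=10  104=40  105=27
Turnaround (C−A): 101=64  102=58  103=10  104=36  105=24
Finish order: 103 → 105 → 104 → 102 → 101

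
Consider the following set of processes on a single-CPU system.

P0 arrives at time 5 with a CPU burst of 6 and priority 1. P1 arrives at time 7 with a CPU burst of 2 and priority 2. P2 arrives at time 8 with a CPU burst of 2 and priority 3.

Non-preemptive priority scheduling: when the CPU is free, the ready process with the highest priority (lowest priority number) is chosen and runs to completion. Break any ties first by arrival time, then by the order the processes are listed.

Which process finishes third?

Timeline: | idle 0-5 | P0 5-11 | P1 11-13 | P2 13-15 |
Completion: P0=11  P1=13  P2=15
Turnaround (C−A): P0=6  P1=6  P2=7
Finish order: P0 → P1 → P2

P2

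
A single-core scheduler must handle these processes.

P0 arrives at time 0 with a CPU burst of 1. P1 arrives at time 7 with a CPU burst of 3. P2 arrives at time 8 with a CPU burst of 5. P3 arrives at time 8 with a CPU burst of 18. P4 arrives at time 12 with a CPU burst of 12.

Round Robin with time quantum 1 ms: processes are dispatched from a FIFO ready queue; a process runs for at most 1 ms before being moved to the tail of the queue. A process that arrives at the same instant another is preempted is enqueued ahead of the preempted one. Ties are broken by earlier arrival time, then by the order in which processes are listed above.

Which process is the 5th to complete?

P3

Schedule: | P0 0-1 | idle 1-7 | P1 7-8 | P2 8-9 | P3 9-10 | P1 10-11 | P2 11-12 | P3 12-13 | P1 13-14 | P4 14-15 | P2 15-16 | P3 16-17 | P4 17-18 | P2 18-19 | P3 19-20 | P4 20-21 | P2 21-22 | P3 22-23 | P4 23-24 | P3 24-25 | P4 25-26 | P3 26-27 | P4 27-28 | P3 28-29 | P4 29-30 | P3 30-31 | P4 31-32 | P3 32-33 | P4 33-34 | P3 34-35 | P4 35-36 | P3 36-37 | P4 37-38 | P3 38-39 | P4 39-40 | P3 40-45 |
Completion: P0=1  P1=14  P2=22  P3=45  P4=40
Turnaround (C−A): P0=1  P1=7  P2=14  P3=37  P4=28
Finish order: P0 → P1 → P2 → P4 → P3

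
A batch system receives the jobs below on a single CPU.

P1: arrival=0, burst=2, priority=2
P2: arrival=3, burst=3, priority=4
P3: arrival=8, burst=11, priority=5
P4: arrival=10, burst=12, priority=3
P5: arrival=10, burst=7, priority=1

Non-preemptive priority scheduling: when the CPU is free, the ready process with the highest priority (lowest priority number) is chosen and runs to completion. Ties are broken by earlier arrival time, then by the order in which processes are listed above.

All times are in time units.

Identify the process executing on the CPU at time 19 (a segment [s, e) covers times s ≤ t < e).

Timeline: | P1 0-2 | idle 2-3 | P2 3-6 | idle 6-8 | P3 8-19 | P5 19-26 | P4 26-38 |
Completion: P1=2  P2=6  P3=19  P4=38  P5=26
Turnaround (C−A): P1=2  P2=3  P3=11  P4=28  P5=16

P5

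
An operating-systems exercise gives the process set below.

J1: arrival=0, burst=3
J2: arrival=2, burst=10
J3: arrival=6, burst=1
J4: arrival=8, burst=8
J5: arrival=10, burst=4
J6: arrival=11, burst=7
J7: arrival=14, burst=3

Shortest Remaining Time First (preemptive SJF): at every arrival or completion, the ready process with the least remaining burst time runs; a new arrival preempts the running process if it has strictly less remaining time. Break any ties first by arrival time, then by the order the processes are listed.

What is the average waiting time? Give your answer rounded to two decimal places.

5.57

Schedule: | J1 0-3 | J2 3-6 | J3 6-7 | J2 7-14 | J7 14-17 | J5 17-21 | J6 21-28 | J4 28-36 |
Completion: J1=3  J2=14  J3=7  J4=36  J5=21  J6=28  J7=17
Turnaround (C−A): J1=3  J2=12  J3=1  J4=28  J5=11  J6=17  J7=3
Waiting times: J1=0, J2=2, J3=0, J4=20, J5=7, J6=10, J7=0
Average waiting = (0+2+0+20+7+10+0) / 7 = 39/7 = 5.57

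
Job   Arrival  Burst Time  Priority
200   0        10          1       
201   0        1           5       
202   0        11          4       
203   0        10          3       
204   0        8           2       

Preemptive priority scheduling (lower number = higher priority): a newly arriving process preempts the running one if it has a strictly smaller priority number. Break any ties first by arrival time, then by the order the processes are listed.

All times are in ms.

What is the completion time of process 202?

39

Gantt: | 200 0-10 | 204 10-18 | 203 18-28 | 202 28-39 | 201 39-40 |
Completion: 200=10  201=40  202=39  203=28  204=18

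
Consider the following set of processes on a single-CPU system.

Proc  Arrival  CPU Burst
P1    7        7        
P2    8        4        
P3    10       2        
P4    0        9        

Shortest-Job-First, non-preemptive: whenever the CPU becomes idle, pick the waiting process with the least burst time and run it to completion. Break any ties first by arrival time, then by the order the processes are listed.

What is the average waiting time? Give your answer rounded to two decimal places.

3.00

Schedule: | P4 0-9 | P2 9-13 | P3 13-15 | P1 15-22 |
Completion: P1=22  P2=13  P3=15  P4=9
Turnaround (C−A): P1=15  P2=5  P3=5  P4=9
Waiting times: P1=8, P2=1, P3=3, P4=0
Average waiting = (8+1+3+0) / 4 = 12/4 = 3.00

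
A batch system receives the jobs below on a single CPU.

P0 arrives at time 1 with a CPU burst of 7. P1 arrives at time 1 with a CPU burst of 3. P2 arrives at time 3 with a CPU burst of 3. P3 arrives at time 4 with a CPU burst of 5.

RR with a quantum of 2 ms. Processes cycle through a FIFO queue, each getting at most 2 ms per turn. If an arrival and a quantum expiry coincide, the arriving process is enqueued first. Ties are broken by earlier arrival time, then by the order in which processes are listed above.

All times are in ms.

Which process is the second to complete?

P2

Timeline: | idle 0-1 | P0 1-3 | P1 3-5 | P2 5-7 | P0 7-9 | P3 9-11 | P1 11-12 | P2 12-13 | P0 13-15 | P3 15-17 | P0 17-18 | P3 18-19 |
Completion: P0=18  P1=12  P2=13  P3=19
Turnaround (C−A): P0=17  P1=11  P2=10  P3=15
Finish order: P1 → P2 → P0 → P3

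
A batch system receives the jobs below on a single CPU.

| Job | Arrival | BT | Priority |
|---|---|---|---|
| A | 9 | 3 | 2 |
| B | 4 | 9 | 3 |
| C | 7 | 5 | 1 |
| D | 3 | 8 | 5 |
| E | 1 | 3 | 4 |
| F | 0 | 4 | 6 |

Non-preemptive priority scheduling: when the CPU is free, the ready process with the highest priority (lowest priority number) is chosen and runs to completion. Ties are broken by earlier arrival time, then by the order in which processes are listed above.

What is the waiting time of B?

Schedule: | F 0-4 | B 4-13 | C 13-18 | A 18-21 | E 21-24 | D 24-32 |
Completion: A=21  B=13  C=18  D=32  E=24  F=4
Turnaround (C−A): A=12  B=9  C=11  D=29  E=23  F=4
Waiting(B) = turnaround − burst = 9 − 9 = 0

0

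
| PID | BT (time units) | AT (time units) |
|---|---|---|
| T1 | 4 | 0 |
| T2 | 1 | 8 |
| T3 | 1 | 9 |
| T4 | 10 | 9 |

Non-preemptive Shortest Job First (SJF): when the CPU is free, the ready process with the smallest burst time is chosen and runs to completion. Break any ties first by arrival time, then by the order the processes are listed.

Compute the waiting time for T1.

0

Gantt: | T1 0-4 | idle 4-8 | T2 8-9 | T3 9-10 | T4 10-20 |
Completion: T1=4  T2=9  T3=10  T4=20
Waiting(T1) = turnaround − burst = 4 − 4 = 0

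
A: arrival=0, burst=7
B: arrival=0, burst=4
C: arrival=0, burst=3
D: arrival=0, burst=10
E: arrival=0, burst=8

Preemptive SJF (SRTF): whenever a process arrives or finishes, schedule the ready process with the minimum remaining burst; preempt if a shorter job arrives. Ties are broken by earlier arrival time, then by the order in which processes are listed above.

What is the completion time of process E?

22

Timeline: | C 0-3 | B 3-7 | A 7-14 | E 14-22 | D 22-32 |
Completion: A=14  B=7  C=3  D=32  E=22
Turnaround (C−A): A=14  B=7  C=3  D=32  E=22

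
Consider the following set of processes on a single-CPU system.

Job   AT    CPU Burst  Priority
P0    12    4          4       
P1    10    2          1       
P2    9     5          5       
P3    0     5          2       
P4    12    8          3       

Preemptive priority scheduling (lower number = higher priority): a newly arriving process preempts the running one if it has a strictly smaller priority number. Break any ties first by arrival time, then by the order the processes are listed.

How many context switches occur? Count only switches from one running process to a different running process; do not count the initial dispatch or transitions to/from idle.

4

Schedule: | P3 0-5 | idle 5-9 | P2 9-10 | P1 10-12 | P4 12-20 | P0 20-24 | P2 24-28 |
Completion: P0=24  P1=12  P2=28  P3=5  P4=20
Turnaround (C−A): P0=12  P1=2  P2=19  P3=5  P4=8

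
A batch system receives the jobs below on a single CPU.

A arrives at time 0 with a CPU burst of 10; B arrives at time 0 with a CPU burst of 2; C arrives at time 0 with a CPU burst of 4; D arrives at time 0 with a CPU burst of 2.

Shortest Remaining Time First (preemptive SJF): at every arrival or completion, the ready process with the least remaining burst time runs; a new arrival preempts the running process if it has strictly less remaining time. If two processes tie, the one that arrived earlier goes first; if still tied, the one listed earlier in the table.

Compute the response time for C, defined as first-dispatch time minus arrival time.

Schedule: | B 0-2 | D 2-4 | C 4-8 | A 8-18 |
Completion: A=18  B=2  C=8  D=4
Turnaround (C−A): A=18  B=2  C=8  D=4
Response(C) = first start − arrival = 4 − 0 = 4

4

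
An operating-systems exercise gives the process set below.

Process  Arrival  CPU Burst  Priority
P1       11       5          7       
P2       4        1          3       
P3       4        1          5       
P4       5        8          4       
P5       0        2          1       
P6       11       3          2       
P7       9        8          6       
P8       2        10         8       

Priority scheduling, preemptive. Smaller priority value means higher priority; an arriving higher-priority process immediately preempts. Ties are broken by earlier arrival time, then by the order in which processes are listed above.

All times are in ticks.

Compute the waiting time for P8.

Gantt: | P5 0-2 | P8 2-4 | P2 4-5 | P4 5-11 | P6 11-14 | P4 14-16 | P3 16-17 | P7 17-25 | P1 25-30 | P8 30-38 |
Completion: P1=30  P2=5  P3=17  P4=16  P5=2  P6=14  P7=25  P8=38
Turnaround (C−A): P1=19  P2=1  P3=13  P4=11  P5=2  P6=3  P7=16  P8=36
Waiting(P8) = turnaround − burst = 36 − 10 = 26

26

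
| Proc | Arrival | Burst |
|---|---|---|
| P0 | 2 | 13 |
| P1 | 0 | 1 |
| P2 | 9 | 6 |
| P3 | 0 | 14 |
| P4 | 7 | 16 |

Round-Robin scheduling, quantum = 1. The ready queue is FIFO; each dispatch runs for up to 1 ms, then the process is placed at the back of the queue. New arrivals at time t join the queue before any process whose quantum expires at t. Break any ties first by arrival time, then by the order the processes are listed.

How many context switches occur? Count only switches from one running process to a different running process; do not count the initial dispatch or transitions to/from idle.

Gantt: | P1 0-1 | P3 1-2 | P0 2-3 | P3 3-4 | P0 4-5 | P3 5-6 | P0 6-7 | P3 7-8 | P4 8-9 | P0 9-10 | P3 10-11 | P2 11-12 | P4 12-13 | P0 13-14 | P3 14-15 | P2 15-16 | P4 16-17 | P0 17-18 | P3 18-19 | P2 19-20 | P4 20-21 | P0 21-22 | P3 22-23 | P2 23-24 | P4 24-25 | P0 25-26 | P3 26-27 | P2 27-28 | P4 28-29 | P0 29-30 | P3 30-31 | P2 31-32 | P4 32-33 | P0 33-34 | P3 34-35 | P4 35-36 | P0 36-37 | P3 37-38 | P4 38-39 | P0 39-40 | P3 40-41 | P4 41-42 | P0 42-43 | P3 43-44 | P4 44-50 |
Completion: P0=43  P1=1  P2=32  P3=44  P4=50
Turnaround (C−A): P0=41  P1=1  P2=23  P3=44  P4=43

44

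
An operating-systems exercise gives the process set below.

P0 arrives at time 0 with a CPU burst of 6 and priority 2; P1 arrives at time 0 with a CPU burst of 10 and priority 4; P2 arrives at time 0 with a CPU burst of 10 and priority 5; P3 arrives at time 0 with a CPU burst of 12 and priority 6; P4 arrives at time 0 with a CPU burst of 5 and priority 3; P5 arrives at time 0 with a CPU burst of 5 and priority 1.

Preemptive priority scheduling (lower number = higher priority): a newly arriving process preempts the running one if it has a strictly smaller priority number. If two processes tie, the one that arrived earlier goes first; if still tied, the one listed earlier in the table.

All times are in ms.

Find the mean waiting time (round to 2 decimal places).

15.67

Schedule: | P5 0-5 | P0 5-11 | P4 11-16 | P1 16-26 | P2 26-36 | P3 36-48 |
Completion: P0=11  P1=26  P2=36  P3=48  P4=16  P5=5
Turnaround (C−A): P0=11  P1=26  P2=36  P3=48  P4=16  P5=5
Waiting times: P0=5, P1=16, P2=26, P3=36, P4=11, P5=0
Average waiting = (5+16+26+36+11+0) / 6 = 94/6 = 15.67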